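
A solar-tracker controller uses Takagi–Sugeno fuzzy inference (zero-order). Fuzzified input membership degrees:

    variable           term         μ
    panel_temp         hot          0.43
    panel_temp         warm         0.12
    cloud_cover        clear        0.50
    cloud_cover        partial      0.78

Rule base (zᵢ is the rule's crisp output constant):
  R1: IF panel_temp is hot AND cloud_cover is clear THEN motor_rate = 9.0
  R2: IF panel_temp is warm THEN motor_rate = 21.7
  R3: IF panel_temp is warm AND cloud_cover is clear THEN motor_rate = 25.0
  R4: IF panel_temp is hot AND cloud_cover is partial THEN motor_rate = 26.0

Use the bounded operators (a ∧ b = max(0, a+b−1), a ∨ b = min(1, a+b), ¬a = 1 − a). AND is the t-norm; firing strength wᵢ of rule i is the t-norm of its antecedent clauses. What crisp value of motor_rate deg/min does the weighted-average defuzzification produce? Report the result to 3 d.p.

R1 (z=9.0): hot=0.43, clear=0.50; AND[max(0, a+b−1)] → w = 0.00
R2 (z=21.7): warm=0.12 → w = 0.12
R3 (z=25.0): warm=0.12, clear=0.50; AND[max(0, a+b−1)] → w = 0.00
R4 (z=26.0): hot=0.43, partial=0.78; AND[max(0, a+b−1)] → w = 0.21
Weighted average = (0.00·9.0 + 0.12·21.7 + 0.00·25.0 + 0.21·26.0) / (0.00 + 0.12 + 0.00 + 0.21)
  = 8.0640 / 0.3300 = 24.436

24.436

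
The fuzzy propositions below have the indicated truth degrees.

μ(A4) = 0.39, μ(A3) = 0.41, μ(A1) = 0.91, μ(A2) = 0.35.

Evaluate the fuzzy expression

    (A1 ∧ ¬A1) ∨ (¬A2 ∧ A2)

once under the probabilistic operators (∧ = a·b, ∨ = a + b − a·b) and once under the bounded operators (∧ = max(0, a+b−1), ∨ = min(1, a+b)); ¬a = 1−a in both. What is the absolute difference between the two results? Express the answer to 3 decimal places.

Under probabilistic:
  ¬A1 = 1 − 0.9100 = 0.0900
  A1 ∧ ¬A1 = a·b on (0.9100, 0.0900) = 0.0819
  ¬A2 = 1 − 0.3500 = 0.6500
  ¬A2 ∧ A2 = a·b on (0.6500, 0.3500) = 0.2275
  (A1 ∧ ¬A1) ∨ (¬A2 ∧ A2) = a + b − a·b on (0.0819, 0.2275) = 0.2908
  → value = 0.2908
Under bounded:
  ¬A1 = 1 − 0.91 = 0.09
  A1 ∧ ¬A1 = max(0, a+b−1) on (0.91, 0.09) = 0.00
  ¬A2 = 1 − 0.35 = 0.65
  ¬A2 ∧ A2 = max(0, a+b−1) on (0.65, 0.35) = 0.00
  (A1 ∧ ¬A1) ∨ (¬A2 ∧ A2) = min(1, a+b) on (0.00, 0.00) = 0.00
  → value = 0.0000
|0.2908 − 0.0000| = 0.291

0.291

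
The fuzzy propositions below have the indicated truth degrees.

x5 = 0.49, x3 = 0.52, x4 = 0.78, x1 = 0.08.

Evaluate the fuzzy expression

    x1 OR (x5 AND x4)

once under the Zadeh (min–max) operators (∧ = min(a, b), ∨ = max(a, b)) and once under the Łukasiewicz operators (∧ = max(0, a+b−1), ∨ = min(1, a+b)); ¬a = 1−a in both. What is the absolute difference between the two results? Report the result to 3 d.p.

0.140

Under Zadeh (min–max):
  x5 AND x4 = min(a, b) on (0.49, 0.78) = 0.49
  x1 OR (x5 AND x4) = max(a, b) on (0.08, 0.49) = 0.49
  → value = 0.4900
Under Łukasiewicz:
  x5 AND x4 = max(0, a+b−1) on (0.49, 0.78) = 0.27
  x1 OR (x5 AND x4) = min(1, a+b) on (0.08, 0.27) = 0.35
  → value = 0.3500
|0.4900 − 0.3500| = 0.140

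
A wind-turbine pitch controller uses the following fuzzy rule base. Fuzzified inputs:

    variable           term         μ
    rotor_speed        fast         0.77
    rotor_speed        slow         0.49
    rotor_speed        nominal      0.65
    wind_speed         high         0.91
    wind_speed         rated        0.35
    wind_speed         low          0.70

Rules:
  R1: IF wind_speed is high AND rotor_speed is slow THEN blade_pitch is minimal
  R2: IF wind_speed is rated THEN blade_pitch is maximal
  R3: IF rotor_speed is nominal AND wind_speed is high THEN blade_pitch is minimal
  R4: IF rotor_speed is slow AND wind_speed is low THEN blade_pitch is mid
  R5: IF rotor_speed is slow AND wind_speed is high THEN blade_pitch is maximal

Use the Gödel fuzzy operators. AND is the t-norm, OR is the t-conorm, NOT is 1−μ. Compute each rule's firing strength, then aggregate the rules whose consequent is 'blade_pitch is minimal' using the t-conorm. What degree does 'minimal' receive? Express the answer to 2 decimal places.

0.65

R1: high=0.91, slow=0.49; AND[min(a, b)] → w = 0.49
R2: rated=0.35 → w = 0.35
R3: nominal=0.65, high=0.91; AND[min(a, b)] → w = 0.65
R4: slow=0.49, low=0.70; AND[min(a, b)] → w = 0.49
R5: slow=0.49, high=0.91; AND[min(a, b)] → w = 0.49
Rules with consequent 'minimal': {R1, R3} → strengths 0.49, 0.65
Aggregate via t-conorm [max(a, b)]: 0.65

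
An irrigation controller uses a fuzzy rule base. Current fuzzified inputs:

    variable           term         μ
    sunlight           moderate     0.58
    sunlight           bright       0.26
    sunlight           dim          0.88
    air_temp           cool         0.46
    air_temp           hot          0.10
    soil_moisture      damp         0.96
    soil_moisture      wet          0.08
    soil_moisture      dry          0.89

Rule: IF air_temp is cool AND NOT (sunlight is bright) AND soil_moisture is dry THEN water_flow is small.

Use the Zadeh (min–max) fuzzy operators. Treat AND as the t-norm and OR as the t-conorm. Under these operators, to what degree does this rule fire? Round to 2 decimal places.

0.46

firing strength: cool=0.46, ¬bright=1−0.26=0.74, dry=0.89; AND[min(a, b)] → w = 0.46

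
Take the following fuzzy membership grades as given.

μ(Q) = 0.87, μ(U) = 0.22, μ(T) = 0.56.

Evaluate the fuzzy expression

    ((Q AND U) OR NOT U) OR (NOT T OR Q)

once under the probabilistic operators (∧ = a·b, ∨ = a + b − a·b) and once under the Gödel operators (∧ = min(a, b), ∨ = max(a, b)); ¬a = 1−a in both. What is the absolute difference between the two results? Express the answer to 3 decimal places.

Under probabilistic:
  Q AND U = a·b on (0.8700, 0.2200) = 0.1914
  NOT U = 1 − 0.2200 = 0.7800
  (Q AND U) OR NOT U = a + b − a·b on (0.1914, 0.7800) = 0.8221
  NOT T = 1 − 0.5600 = 0.4400
  NOT T OR Q = a + b − a·b on (0.4400, 0.8700) = 0.9272
  ((Q AND U) OR NOT U) OR (NOT T OR Q) = a + b − a·b on (0.8221, 0.9272) = 0.9870
  → value = 0.9870
Under Gödel:
  Q AND U = min(a, b) on (0.87, 0.22) = 0.22
  NOT U = 1 − 0.22 = 0.78
  (Q AND U) OR NOT U = max(a, b) on (0.22, 0.78) = 0.78
  NOT T = 1 − 0.56 = 0.44
  NOT T OR Q = max(a, b) on (0.44, 0.87) = 0.87
  ((Q AND U) OR NOT U) OR (NOT T OR Q) = max(a, b) on (0.78, 0.87) = 0.87
  → value = 0.8700
|0.9870 − 0.8700| = 0.117

0.117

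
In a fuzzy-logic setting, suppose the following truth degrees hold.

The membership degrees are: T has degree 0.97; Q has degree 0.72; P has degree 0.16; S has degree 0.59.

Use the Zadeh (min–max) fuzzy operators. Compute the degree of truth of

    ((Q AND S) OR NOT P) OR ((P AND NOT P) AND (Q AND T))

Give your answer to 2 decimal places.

Q AND S = min(a, b) on (0.72, 0.59) = 0.59
NOT P = 1 − 0.16 = 0.84
(Q AND S) OR NOT P = max(a, b) on (0.59, 0.84) = 0.84
NOT P = 1 − 0.16 = 0.84
P AND NOT P = min(a, b) on (0.16, 0.84) = 0.16
Q AND T = min(a, b) on (0.72, 0.97) = 0.72
(P AND NOT P) AND (Q AND T) = min(a, b) on (0.16, 0.72) = 0.16
((Q AND S) OR NOT P) OR ((P AND NOT P) AND (Q AND T)) = max(a, b) on (0.84, 0.16) = 0.84

0.84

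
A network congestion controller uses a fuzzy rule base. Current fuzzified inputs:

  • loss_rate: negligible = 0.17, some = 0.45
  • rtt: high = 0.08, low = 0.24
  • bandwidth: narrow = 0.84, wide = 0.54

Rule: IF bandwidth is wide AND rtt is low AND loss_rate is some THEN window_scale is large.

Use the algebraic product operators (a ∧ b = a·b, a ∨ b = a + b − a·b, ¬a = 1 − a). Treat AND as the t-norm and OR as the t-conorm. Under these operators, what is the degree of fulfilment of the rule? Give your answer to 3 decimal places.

firing strength: wide=0.54, low=0.24, some=0.45; AND[a·b] → w = 0.0583

0.058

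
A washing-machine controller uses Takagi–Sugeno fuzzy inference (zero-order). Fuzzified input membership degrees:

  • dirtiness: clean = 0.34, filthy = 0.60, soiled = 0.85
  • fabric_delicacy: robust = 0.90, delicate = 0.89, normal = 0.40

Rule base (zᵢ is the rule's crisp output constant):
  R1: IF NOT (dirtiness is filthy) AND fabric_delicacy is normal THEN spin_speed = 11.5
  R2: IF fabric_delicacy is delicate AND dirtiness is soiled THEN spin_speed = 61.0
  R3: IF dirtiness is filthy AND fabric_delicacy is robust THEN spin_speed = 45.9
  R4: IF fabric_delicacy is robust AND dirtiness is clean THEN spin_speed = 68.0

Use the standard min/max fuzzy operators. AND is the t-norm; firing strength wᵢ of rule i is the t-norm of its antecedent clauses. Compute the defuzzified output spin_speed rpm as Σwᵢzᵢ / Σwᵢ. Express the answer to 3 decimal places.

48.909

R1 (z=11.5): ¬filthy=1−0.60=0.40, normal=0.40; AND[min(a, b)] → w = 0.40
R2 (z=61.0): delicate=0.89, soiled=0.85; AND[min(a, b)] → w = 0.85
R3 (z=45.9): filthy=0.60, robust=0.90; AND[min(a, b)] → w = 0.60
R4 (z=68.0): robust=0.90, clean=0.34; AND[min(a, b)] → w = 0.34
Weighted average = (0.40·11.5 + 0.85·61.0 + 0.60·45.9 + 0.34·68.0) / (0.40 + 0.85 + 0.60 + 0.34)
  = 107.1100 / 2.1900 = 48.909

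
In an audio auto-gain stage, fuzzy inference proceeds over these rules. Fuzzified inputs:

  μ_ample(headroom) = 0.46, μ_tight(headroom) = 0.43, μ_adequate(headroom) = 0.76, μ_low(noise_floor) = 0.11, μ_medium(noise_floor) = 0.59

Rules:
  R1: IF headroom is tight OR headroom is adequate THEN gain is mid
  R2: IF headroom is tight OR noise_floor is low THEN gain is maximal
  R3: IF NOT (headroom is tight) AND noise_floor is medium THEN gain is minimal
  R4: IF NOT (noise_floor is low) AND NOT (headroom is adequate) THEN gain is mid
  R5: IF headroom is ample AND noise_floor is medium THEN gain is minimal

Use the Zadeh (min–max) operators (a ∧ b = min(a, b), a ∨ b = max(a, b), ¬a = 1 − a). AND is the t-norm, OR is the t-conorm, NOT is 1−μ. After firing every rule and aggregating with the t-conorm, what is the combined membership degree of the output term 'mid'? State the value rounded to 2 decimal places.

0.76

R1: tight=0.43, adequate=0.76; OR[max(a, b)] → w = 0.76
R2: tight=0.43, low=0.11; OR[max(a, b)] → w = 0.43
R3: ¬tight=1−0.43=0.57, medium=0.59; AND[min(a, b)] → w = 0.57
R4: ¬low=1−0.11=0.89, ¬adequate=1−0.76=0.24; AND[min(a, b)] → w = 0.24
R5: ample=0.46, medium=0.59; AND[min(a, b)] → w = 0.46
Rules with consequent 'mid': {R1, R4} → strengths 0.76, 0.24
Aggregate via t-conorm [max(a, b)]: 0.76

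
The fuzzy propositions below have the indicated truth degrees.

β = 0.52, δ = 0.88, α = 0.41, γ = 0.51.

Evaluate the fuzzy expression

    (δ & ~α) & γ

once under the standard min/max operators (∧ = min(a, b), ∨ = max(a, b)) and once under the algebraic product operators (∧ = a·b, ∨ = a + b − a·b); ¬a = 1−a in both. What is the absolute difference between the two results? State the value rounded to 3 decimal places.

0.245

Under standard min/max:
  ~α = 1 − 0.41 = 0.59
  δ & ~α = min(a, b) on (0.88, 0.59) = 0.59
  (δ & ~α) & γ = min(a, b) on (0.59, 0.51) = 0.51
  → value = 0.5100
Under algebraic product:
  ~α = 1 − 0.4100 = 0.5900
  δ & ~α = a·b on (0.8800, 0.5900) = 0.5192
  (δ & ~α) & γ = a·b on (0.5192, 0.5100) = 0.2648
  → value = 0.2648
|0.5100 − 0.2648| = 0.245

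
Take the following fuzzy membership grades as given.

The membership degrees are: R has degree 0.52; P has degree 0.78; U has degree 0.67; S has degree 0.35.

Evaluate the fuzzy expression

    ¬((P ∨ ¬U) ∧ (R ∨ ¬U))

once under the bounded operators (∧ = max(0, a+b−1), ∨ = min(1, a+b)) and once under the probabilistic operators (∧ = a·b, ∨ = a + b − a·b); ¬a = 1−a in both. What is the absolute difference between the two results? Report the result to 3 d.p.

0.272

Under bounded:
  ¬U = 1 − 0.67 = 0.33
  P ∨ ¬U = min(1, a+b) on (0.78, 0.33) = 1.00
  ¬U = 1 − 0.67 = 0.33
  R ∨ ¬U = min(1, a+b) on (0.52, 0.33) = 0.85
  (P ∨ ¬U) ∧ (R ∨ ¬U) = max(0, a+b−1) on (1.00, 0.85) = 0.85
  ¬((P ∨ ¬U) ∧ (R ∨ ¬U)) = 1 − 0.85 = 0.15
  → value = 0.1500
Under probabilistic:
  ¬U = 1 − 0.6700 = 0.3300
  P ∨ ¬U = a + b − a·b on (0.7800, 0.3300) = 0.8526
  ¬U = 1 − 0.6700 = 0.3300
  R ∨ ¬U = a + b − a·b on (0.5200, 0.3300) = 0.6784
  (P ∨ ¬U) ∧ (R ∨ ¬U) = a·b on (0.8526, 0.6784) = 0.5784
  ¬((P ∨ ¬U) ∧ (R ∨ ¬U)) = 1 − 0.5784 = 0.4216
  → value = 0.4216
|0.1500 − 0.4216| = 0.272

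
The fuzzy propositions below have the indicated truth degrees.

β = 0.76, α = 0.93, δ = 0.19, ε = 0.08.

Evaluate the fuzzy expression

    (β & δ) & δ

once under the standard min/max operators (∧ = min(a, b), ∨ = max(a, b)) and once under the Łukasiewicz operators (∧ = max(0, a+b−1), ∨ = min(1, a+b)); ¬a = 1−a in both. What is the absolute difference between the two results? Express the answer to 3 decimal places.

Under standard min/max:
  β & δ = min(a, b) on (0.76, 0.19) = 0.19
  (β & δ) & δ = min(a, b) on (0.19, 0.19) = 0.19
  → value = 0.1900
Under Łukasiewicz:
  β & δ = max(0, a+b−1) on (0.76, 0.19) = 0.00
  (β & δ) & δ = max(0, a+b−1) on (0.00, 0.19) = 0.00
  → value = 0.0000
|0.1900 − 0.0000| = 0.190

0.190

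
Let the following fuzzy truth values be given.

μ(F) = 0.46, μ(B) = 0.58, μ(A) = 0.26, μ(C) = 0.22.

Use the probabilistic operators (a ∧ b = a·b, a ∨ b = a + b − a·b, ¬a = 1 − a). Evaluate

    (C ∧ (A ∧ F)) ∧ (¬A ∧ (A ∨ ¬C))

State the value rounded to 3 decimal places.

0.016

A ∧ F = a·b on (0.2600, 0.4600) = 0.1196
C ∧ (A ∧ F) = a·b on (0.2200, 0.1196) = 0.0263
¬A = 1 − 0.2600 = 0.7400
¬C = 1 − 0.2200 = 0.7800
A ∨ ¬C = a + b − a·b on (0.2600, 0.7800) = 0.8372
¬A ∧ (A ∨ ¬C) = a·b on (0.7400, 0.8372) = 0.6195
(C ∧ (A ∧ F)) ∧ (¬A ∧ (A ∨ ¬C)) = a·b on (0.0263, 0.6195) = 0.0163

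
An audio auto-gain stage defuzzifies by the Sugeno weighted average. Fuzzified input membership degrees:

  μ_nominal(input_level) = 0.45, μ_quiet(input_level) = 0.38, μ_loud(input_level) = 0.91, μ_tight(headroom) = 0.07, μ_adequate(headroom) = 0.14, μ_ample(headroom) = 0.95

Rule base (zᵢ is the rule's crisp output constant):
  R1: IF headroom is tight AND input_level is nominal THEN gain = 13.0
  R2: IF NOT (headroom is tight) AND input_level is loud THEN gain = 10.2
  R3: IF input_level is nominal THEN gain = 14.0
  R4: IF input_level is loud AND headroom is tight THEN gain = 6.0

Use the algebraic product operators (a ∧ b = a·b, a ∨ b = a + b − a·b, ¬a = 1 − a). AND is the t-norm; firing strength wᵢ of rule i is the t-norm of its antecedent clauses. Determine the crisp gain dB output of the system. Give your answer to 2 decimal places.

R1 (z=13.0): tight=0.07, nominal=0.45; AND[a·b] → w = 0.0315
R2 (z=10.2): ¬tight=1−0.07=0.93, loud=0.91; AND[a·b] → w = 0.8463
R3 (z=14.0): nominal=0.45 → w = 0.4500
R4 (z=6.0): loud=0.91, tight=0.07; AND[a·b] → w = 0.0637
Weighted average = (0.0315·13.0 + 0.8463·10.2 + 0.4500·14.0 + 0.0637·6.0) / (0.0315 + 0.8463 + 0.4500 + 0.0637)
  = 15.7240 / 1.3915 = 11.30

11.30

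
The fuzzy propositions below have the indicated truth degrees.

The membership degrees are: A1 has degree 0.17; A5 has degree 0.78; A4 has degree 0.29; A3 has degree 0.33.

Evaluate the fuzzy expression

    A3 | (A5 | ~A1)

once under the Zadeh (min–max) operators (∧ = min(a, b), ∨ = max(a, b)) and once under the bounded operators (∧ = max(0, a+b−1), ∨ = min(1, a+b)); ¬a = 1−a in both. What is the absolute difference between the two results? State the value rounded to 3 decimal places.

0.170

Under Zadeh (min–max):
  ~A1 = 1 − 0.17 = 0.83
  A5 | ~A1 = max(a, b) on (0.78, 0.83) = 0.83
  A3 | (A5 | ~A1) = max(a, b) on (0.33, 0.83) = 0.83
  → value = 0.8300
Under bounded:
  ~A1 = 1 − 0.17 = 0.83
  A5 | ~A1 = min(1, a+b) on (0.78, 0.83) = 1.00
  A3 | (A5 | ~A1) = min(1, a+b) on (0.33, 1.00) = 1.00
  → value = 1.0000
|0.8300 − 1.0000| = 0.170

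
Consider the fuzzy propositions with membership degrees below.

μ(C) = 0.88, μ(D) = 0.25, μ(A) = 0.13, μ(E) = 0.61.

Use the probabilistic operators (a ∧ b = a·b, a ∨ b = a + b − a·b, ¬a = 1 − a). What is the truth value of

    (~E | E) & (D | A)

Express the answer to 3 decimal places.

~E = 1 − 0.6100 = 0.3900
~E | E = a + b − a·b on (0.3900, 0.6100) = 0.7621
D | A = a + b − a·b on (0.2500, 0.1300) = 0.3475
(~E | E) & (D | A) = a·b on (0.7621, 0.3475) = 0.2648

0.265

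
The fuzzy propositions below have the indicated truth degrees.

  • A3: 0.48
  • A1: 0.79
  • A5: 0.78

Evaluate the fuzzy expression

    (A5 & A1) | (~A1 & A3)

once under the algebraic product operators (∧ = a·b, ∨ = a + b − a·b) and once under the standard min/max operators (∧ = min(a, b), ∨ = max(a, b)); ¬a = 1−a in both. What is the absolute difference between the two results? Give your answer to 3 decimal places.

0.125

Under algebraic product:
  A5 & A1 = a·b on (0.7800, 0.7900) = 0.6162
  ~A1 = 1 − 0.7900 = 0.2100
  ~A1 & A3 = a·b on (0.2100, 0.4800) = 0.1008
  (A5 & A1) | (~A1 & A3) = a + b − a·b on (0.6162, 0.1008) = 0.6549
  → value = 0.6549
Under standard min/max:
  A5 & A1 = min(a, b) on (0.78, 0.79) = 0.78
  ~A1 = 1 − 0.79 = 0.21
  ~A1 & A3 = min(a, b) on (0.21, 0.48) = 0.21
  (A5 & A1) | (~A1 & A3) = max(a, b) on (0.78, 0.21) = 0.78
  → value = 0.7800
|0.6549 − 0.7800| = 0.125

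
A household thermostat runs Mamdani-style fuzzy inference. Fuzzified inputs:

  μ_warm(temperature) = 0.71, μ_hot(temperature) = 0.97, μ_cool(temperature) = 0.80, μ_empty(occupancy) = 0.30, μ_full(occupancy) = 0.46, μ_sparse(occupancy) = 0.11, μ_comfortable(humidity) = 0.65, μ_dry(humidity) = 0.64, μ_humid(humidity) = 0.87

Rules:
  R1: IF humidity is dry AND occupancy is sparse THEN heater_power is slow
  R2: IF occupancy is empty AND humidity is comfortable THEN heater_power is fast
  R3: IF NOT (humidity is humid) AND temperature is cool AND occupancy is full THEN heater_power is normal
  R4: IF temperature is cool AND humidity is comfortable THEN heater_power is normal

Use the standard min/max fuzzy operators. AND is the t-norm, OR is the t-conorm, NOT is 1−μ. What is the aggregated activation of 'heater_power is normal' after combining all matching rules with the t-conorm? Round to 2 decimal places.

R1: dry=0.64, sparse=0.11; AND[min(a, b)] → w = 0.11
R2: empty=0.30, comfortable=0.65; AND[min(a, b)] → w = 0.30
R3: ¬humid=1−0.87=0.13, cool=0.80, full=0.46; AND[min(a, b)] → w = 0.13
R4: cool=0.80, comfortable=0.65; AND[min(a, b)] → w = 0.65
Rules with consequent 'normal': {R3, R4} → strengths 0.13, 0.65
Aggregate via t-conorm [max(a, b)]: 0.65

0.65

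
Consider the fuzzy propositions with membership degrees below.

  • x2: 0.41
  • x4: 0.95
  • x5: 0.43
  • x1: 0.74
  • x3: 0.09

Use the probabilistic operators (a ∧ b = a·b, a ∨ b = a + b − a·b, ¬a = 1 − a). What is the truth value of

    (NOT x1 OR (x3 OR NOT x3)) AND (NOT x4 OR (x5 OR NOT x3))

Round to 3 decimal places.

NOT x1 = 1 − 0.7400 = 0.2600
NOT x3 = 1 − 0.0900 = 0.9100
x3 OR NOT x3 = a + b − a·b on (0.0900, 0.9100) = 0.9181
NOT x1 OR (x3 OR NOT x3) = a + b − a·b on (0.2600, 0.9181) = 0.9394
NOT x4 = 1 − 0.9500 = 0.0500
NOT x3 = 1 − 0.0900 = 0.9100
x5 OR NOT x3 = a + b − a·b on (0.4300, 0.9100) = 0.9487
NOT x4 OR (x5 OR NOT x3) = a + b − a·b on (0.0500, 0.9487) = 0.9513
(NOT x1 OR (x3 OR NOT x3)) AND (NOT x4 OR (x5 OR NOT x3)) = a·b on (0.9394, 0.9513) = 0.8936

0.894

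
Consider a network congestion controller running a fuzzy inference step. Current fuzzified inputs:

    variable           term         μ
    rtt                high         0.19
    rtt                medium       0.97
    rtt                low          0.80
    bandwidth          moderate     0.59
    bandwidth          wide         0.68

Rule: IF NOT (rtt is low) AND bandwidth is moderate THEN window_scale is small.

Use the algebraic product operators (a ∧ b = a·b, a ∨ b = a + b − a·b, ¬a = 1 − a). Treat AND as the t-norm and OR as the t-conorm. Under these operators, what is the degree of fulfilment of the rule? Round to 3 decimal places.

0.118

firing strength: ¬low=1−0.80=0.20, moderate=0.59; AND[a·b] → w = 0.1180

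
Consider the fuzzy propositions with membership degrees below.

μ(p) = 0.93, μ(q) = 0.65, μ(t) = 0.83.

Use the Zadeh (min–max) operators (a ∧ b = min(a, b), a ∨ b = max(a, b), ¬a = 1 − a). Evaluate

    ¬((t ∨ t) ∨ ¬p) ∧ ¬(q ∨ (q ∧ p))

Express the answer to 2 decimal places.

t ∨ t = max(a, b) on (0.83, 0.83) = 0.83
¬p = 1 − 0.93 = 0.07
(t ∨ t) ∨ ¬p = max(a, b) on (0.83, 0.07) = 0.83
¬((t ∨ t) ∨ ¬p) = 1 − 0.83 = 0.17
q ∧ p = min(a, b) on (0.65, 0.93) = 0.65
q ∨ (q ∧ p) = max(a, b) on (0.65, 0.65) = 0.65
¬(q ∨ (q ∧ p)) = 1 − 0.65 = 0.35
¬((t ∨ t) ∨ ¬p) ∧ ¬(q ∨ (q ∧ p)) = min(a, b) on (0.17, 0.35) = 0.17

0.17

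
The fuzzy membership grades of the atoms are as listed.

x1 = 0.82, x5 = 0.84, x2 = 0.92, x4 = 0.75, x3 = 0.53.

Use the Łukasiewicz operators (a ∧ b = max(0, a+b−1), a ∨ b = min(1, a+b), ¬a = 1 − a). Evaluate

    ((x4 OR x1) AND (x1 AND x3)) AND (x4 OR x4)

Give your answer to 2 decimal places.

x4 OR x1 = min(1, a+b) on (0.75, 0.82) = 1.00
x1 AND x3 = max(0, a+b−1) on (0.82, 0.53) = 0.35
(x4 OR x1) AND (x1 AND x3) = max(0, a+b−1) on (1.00, 0.35) = 0.35
x4 OR x4 = min(1, a+b) on (0.75, 0.75) = 1.00
((x4 OR x1) AND (x1 AND x3)) AND (x4 OR x4) = max(0, a+b−1) on (0.35, 1.00) = 0.35

0.35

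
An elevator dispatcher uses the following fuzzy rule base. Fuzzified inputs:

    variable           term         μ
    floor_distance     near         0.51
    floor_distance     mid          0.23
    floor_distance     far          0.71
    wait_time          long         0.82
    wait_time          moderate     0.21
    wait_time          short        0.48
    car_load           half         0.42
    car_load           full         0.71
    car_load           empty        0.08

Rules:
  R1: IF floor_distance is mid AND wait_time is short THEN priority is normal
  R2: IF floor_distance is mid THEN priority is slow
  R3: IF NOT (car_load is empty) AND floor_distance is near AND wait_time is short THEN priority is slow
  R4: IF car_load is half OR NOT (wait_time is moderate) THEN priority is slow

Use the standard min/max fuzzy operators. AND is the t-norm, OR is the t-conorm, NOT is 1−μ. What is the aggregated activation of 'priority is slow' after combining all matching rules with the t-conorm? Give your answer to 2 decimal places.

0.79

R1: mid=0.23, short=0.48; AND[min(a, b)] → w = 0.23
R2: mid=0.23 → w = 0.23
R3: ¬empty=1−0.08=0.92, near=0.51, short=0.48; AND[min(a, b)] → w = 0.48
R4: half=0.42, ¬moderate=1−0.21=0.79; OR[max(a, b)] → w = 0.79
Rules with consequent 'slow': {R2, R3, R4} → strengths 0.23, 0.48, 0.79
Aggregate via t-conorm [max(a, b)]: 0.79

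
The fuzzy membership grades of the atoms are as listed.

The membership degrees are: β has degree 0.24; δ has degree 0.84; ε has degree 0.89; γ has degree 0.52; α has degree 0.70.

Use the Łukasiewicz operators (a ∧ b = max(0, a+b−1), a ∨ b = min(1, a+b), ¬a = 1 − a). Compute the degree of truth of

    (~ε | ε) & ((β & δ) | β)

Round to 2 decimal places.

0.32

~ε = 1 − 0.89 = 0.11
~ε | ε = min(1, a+b) on (0.11, 0.89) = 1.00
β & δ = max(0, a+b−1) on (0.24, 0.84) = 0.08
(β & δ) | β = min(1, a+b) on (0.08, 0.24) = 0.32
(~ε | ε) & ((β & δ) | β) = max(0, a+b−1) on (1.00, 0.32) = 0.32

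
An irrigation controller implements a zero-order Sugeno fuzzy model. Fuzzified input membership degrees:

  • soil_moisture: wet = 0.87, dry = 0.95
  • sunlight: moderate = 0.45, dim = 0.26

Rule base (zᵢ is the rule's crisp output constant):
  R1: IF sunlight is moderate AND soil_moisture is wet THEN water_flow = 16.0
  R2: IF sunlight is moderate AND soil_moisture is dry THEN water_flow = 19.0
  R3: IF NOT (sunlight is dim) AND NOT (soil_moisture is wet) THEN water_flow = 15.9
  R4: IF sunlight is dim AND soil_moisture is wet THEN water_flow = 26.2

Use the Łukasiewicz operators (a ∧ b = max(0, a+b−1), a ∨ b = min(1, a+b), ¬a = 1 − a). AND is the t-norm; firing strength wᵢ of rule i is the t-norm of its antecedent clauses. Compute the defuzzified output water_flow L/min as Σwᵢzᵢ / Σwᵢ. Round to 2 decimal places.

18.97

R1 (z=16.0): moderate=0.45, wet=0.87; AND[max(0, a+b−1)] → w = 0.32
R2 (z=19.0): moderate=0.45, dry=0.95; AND[max(0, a+b−1)] → w = 0.40
R3 (z=15.9): ¬dim=1−0.26=0.74, ¬wet=1−0.87=0.13; AND[max(0, a+b−1)] → w = 0.00
R4 (z=26.2): dim=0.26, wet=0.87; AND[max(0, a+b−1)] → w = 0.13
Weighted average = (0.32·16.0 + 0.40·19.0 + 0.00·15.9 + 0.13·26.2) / (0.32 + 0.40 + 0.00 + 0.13)
  = 16.1260 / 0.8500 = 18.97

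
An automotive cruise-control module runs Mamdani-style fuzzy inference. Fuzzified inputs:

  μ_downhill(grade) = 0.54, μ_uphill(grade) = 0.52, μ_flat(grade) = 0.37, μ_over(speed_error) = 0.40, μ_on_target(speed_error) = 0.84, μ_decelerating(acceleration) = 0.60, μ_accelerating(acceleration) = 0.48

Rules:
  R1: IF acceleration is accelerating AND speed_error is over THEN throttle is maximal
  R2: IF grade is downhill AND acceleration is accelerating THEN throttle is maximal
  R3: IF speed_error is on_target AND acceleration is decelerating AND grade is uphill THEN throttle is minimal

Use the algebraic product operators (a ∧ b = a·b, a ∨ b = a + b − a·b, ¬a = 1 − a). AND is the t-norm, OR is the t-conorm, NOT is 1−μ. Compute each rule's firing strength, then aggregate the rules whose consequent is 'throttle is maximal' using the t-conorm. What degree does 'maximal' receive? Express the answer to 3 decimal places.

0.401

R1: accelerating=0.48, over=0.40; AND[a·b] → w = 0.1920
R2: downhill=0.54, accelerating=0.48; AND[a·b] → w = 0.2592
R3: on_target=0.84, decelerating=0.60, uphill=0.52; AND[a·b] → w = 0.2621
Rules with consequent 'maximal': {R1, R2} → strengths 0.1920, 0.2592
Aggregate via t-conorm [a + b − a·b]: 0.4014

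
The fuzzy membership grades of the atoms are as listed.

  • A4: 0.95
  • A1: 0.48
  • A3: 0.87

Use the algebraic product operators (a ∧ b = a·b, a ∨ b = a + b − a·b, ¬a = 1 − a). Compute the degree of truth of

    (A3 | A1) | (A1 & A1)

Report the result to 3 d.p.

A3 | A1 = a + b − a·b on (0.8700, 0.4800) = 0.9324
A1 & A1 = a·b on (0.4800, 0.4800) = 0.2304
(A3 | A1) | (A1 & A1) = a + b − a·b on (0.9324, 0.2304) = 0.9480

0.948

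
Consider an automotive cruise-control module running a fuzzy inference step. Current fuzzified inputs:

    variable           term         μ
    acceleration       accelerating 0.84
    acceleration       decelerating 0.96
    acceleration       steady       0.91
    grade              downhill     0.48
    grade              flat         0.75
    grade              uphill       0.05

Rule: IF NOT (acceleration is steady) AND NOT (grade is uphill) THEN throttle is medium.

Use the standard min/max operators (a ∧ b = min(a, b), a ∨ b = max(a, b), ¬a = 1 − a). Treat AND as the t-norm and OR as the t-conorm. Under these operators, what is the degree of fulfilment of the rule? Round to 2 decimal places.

0.09

firing strength: ¬steady=1−0.91=0.09, ¬uphill=1−0.05=0.95; AND[min(a, b)] → w = 0.09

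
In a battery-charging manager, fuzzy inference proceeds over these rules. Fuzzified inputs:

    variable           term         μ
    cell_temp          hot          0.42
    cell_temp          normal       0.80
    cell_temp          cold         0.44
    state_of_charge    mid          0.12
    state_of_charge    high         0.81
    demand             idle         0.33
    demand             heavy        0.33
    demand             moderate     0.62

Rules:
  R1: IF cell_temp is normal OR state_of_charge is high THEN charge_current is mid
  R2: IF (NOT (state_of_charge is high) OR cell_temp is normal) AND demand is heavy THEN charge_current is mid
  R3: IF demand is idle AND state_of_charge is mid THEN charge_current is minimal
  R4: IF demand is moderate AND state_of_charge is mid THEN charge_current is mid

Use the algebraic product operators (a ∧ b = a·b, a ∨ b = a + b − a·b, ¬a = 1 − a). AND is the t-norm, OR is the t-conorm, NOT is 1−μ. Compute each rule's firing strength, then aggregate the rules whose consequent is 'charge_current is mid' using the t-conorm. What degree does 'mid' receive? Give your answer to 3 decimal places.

R1: normal=0.80, high=0.81; OR[a + b − a·b] → w = 0.9620
R2: (¬high=1−0.81=0.19 OR normal=0.80) = 0.8380; AND[a·b] with heavy=0.33 → w = 0.2765
R3: idle=0.33, mid=0.12; AND[a·b] → w = 0.0396
R4: moderate=0.62, mid=0.12; AND[a·b] → w = 0.0744
Rules with consequent 'mid': {R1, R2, R4} → strengths 0.9620, 0.2765, 0.0744
Aggregate via t-conorm [a + b − a·b]: 0.9746

0.975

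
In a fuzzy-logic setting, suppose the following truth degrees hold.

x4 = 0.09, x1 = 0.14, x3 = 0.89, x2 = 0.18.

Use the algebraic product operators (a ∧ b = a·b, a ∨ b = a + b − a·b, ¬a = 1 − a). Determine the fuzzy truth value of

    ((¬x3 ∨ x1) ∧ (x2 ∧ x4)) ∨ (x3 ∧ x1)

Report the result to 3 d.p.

¬x3 = 1 − 0.8900 = 0.1100
¬x3 ∨ x1 = a + b − a·b on (0.1100, 0.1400) = 0.2346
x2 ∧ x4 = a·b on (0.1800, 0.0900) = 0.0162
(¬x3 ∨ x1) ∧ (x2 ∧ x4) = a·b on (0.2346, 0.0162) = 0.0038
x3 ∧ x1 = a·b on (0.8900, 0.1400) = 0.1246
((¬x3 ∨ x1) ∧ (x2 ∧ x4)) ∨ (x3 ∧ x1) = a + b − a·b on (0.0038, 0.1246) = 0.1279

0.128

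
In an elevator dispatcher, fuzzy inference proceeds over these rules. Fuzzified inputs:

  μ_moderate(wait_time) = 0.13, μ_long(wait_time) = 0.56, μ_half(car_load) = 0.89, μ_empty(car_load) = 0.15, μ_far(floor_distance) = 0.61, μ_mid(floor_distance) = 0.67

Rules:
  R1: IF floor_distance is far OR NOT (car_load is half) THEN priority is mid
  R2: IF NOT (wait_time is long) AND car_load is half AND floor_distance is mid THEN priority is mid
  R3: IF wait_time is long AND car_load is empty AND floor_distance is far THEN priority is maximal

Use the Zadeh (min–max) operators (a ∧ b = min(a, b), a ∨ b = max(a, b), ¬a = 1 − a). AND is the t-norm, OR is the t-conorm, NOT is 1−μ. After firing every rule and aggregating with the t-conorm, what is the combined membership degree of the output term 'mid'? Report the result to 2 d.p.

0.61

R1: far=0.61, ¬half=1−0.89=0.11; OR[max(a, b)] → w = 0.61
R2: ¬long=1−0.56=0.44, half=0.89, mid=0.67; AND[min(a, b)] → w = 0.44
R3: long=0.56, empty=0.15, far=0.61; AND[min(a, b)] → w = 0.15
Rules with consequent 'mid': {R1, R2} → strengths 0.61, 0.44
Aggregate via t-conorm [max(a, b)]: 0.61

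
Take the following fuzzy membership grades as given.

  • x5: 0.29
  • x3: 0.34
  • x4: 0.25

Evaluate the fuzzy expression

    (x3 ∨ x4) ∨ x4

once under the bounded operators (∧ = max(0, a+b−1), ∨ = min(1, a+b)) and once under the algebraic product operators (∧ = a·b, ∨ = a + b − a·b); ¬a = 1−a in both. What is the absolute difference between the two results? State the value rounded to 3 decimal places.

Under bounded:
  x3 ∨ x4 = min(1, a+b) on (0.34, 0.25) = 0.59
  (x3 ∨ x4) ∨ x4 = min(1, a+b) on (0.59, 0.25) = 0.84
  → value = 0.8400
Under algebraic product:
  x3 ∨ x4 = a + b − a·b on (0.3400, 0.2500) = 0.5050
  (x3 ∨ x4) ∨ x4 = a + b − a·b on (0.5050, 0.2500) = 0.6288
  → value = 0.6288
|0.8400 − 0.6288| = 0.211

0.211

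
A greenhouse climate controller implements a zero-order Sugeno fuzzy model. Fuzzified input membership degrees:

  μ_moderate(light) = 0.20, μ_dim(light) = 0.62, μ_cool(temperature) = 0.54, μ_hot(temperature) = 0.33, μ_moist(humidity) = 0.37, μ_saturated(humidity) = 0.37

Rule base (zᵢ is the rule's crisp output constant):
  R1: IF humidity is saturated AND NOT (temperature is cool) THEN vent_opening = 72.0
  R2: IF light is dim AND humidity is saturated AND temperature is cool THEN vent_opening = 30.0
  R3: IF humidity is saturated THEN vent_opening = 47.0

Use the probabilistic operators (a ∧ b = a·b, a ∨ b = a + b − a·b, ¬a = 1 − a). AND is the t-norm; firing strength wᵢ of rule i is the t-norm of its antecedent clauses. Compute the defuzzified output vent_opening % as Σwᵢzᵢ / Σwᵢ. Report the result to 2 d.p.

50.24

R1 (z=72.0): saturated=0.37, ¬cool=1−0.54=0.46; AND[a·b] → w = 0.1702
R2 (z=30.0): dim=0.62, saturated=0.37, cool=0.54; AND[a·b] → w = 0.1239
R3 (z=47.0): saturated=0.37 → w = 0.3700
Weighted average = (0.1702·72.0 + 0.1239·30.0 + 0.3700·47.0) / (0.1702 + 0.1239 + 0.3700)
  = 33.3607 / 0.6641 = 50.24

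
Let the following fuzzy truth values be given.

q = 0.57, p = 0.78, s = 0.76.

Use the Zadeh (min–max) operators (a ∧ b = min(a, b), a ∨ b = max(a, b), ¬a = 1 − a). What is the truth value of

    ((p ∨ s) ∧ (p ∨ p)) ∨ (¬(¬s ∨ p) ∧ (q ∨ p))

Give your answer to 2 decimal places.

0.78

p ∨ s = max(a, b) on (0.78, 0.76) = 0.78
p ∨ p = max(a, b) on (0.78, 0.78) = 0.78
(p ∨ s) ∧ (p ∨ p) = min(a, b) on (0.78, 0.78) = 0.78
¬s = 1 − 0.76 = 0.24
¬s ∨ p = max(a, b) on (0.24, 0.78) = 0.78
¬(¬s ∨ p) = 1 − 0.78 = 0.22
q ∨ p = max(a, b) on (0.57, 0.78) = 0.78
¬(¬s ∨ p) ∧ (q ∨ p) = min(a, b) on (0.22, 0.78) = 0.22
((p ∨ s) ∧ (p ∨ p)) ∨ (¬(¬s ∨ p) ∧ (q ∨ p)) = max(a, b) on (0.78, 0.22) = 0.78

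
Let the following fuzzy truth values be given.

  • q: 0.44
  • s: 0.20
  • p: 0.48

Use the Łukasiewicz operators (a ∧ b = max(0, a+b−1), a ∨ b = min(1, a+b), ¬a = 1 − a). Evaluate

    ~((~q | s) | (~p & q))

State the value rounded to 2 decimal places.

~q = 1 − 0.44 = 0.56
~q | s = min(1, a+b) on (0.56, 0.20) = 0.76
~p = 1 − 0.48 = 0.52
~p & q = max(0, a+b−1) on (0.52, 0.44) = 0.00
(~q | s) | (~p & q) = min(1, a+b) on (0.76, 0.00) = 0.76
~((~q | s) | (~p & q)) = 1 − 0.76 = 0.24

0.24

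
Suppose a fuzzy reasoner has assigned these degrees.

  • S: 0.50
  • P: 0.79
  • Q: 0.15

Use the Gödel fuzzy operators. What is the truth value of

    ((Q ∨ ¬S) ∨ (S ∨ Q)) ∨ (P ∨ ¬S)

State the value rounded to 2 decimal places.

0.79

¬S = 1 − 0.50 = 0.50
Q ∨ ¬S = max(a, b) on (0.15, 0.50) = 0.50
S ∨ Q = max(a, b) on (0.50, 0.15) = 0.50
(Q ∨ ¬S) ∨ (S ∨ Q) = max(a, b) on (0.50, 0.50) = 0.50
¬S = 1 − 0.50 = 0.50
P ∨ ¬S = max(a, b) on (0.79, 0.50) = 0.79
((Q ∨ ¬S) ∨ (S ∨ Q)) ∨ (P ∨ ¬S) = max(a, b) on (0.50, 0.79) = 0.79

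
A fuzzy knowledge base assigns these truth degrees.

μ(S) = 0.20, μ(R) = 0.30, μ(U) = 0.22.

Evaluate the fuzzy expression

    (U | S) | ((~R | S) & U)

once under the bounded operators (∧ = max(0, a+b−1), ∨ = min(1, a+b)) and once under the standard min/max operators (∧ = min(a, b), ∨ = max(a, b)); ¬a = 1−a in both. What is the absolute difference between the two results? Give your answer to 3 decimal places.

Under bounded:
  U | S = min(1, a+b) on (0.22, 0.20) = 0.42
  ~R = 1 − 0.30 = 0.70
  ~R | S = min(1, a+b) on (0.70, 0.20) = 0.90
  (~R | S) & U = max(0, a+b−1) on (0.90, 0.22) = 0.12
  (U | S) | ((~R | S) & U) = min(1, a+b) on (0.42, 0.12) = 0.54
  → value = 0.5400
Under standard min/max:
  U | S = max(a, b) on (0.22, 0.20) = 0.22
  ~R = 1 − 0.30 = 0.70
  ~R | S = max(a, b) on (0.70, 0.20) = 0.70
  (~R | S) & U = min(a, b) on (0.70, 0.22) = 0.22
  (U | S) | ((~R | S) & U) = max(a, b) on (0.22, 0.22) = 0.22
  → value = 0.2200
|0.5400 − 0.2200| = 0.320

0.320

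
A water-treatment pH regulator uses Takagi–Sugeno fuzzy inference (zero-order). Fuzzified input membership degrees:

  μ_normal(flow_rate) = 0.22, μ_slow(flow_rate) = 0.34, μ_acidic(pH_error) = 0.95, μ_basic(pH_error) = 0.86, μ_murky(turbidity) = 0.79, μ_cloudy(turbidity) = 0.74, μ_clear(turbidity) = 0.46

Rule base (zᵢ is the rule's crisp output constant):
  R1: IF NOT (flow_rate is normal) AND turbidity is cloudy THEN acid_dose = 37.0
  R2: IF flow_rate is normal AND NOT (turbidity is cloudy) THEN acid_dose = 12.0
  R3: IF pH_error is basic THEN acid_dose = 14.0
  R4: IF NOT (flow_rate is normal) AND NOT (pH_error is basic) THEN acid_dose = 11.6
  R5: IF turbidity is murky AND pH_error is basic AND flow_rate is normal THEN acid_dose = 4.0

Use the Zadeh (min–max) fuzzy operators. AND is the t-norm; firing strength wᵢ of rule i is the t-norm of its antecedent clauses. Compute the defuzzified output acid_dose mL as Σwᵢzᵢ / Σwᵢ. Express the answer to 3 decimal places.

20.442

R1 (z=37.0): ¬normal=1−0.22=0.78, cloudy=0.74; AND[min(a, b)] → w = 0.74
R2 (z=12.0): normal=0.22, ¬cloudy=1−0.74=0.26; AND[min(a, b)] → w = 0.22
R3 (z=14.0): basic=0.86 → w = 0.86
R4 (z=11.6): ¬normal=1−0.22=0.78, ¬basic=1−0.86=0.14; AND[min(a, b)] → w = 0.14
R5 (z=4.0): murky=0.79, basic=0.86, normal=0.22; AND[min(a, b)] → w = 0.22
Weighted average = (0.74·37.0 + 0.22·12.0 + 0.86·14.0 + 0.14·11.6 + 0.22·4.0) / (0.74 + 0.22 + 0.86 + 0.14 + 0.22)
  = 44.5640 / 2.1800 = 20.442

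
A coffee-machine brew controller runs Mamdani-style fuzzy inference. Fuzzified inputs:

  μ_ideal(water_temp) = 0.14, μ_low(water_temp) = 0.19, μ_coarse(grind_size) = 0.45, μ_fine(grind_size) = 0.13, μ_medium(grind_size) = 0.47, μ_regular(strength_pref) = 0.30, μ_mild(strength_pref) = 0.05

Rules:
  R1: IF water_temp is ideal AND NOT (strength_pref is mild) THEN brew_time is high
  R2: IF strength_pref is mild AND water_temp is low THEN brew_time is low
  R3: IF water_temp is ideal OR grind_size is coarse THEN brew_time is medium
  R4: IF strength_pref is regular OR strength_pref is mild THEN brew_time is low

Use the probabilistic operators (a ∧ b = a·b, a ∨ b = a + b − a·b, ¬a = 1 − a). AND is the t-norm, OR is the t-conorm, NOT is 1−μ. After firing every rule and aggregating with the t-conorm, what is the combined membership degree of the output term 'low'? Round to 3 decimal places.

R1: ideal=0.14, ¬mild=1−0.05=0.95; AND[a·b] → w = 0.1330
R2: mild=0.05, low=0.19; AND[a·b] → w = 0.0095
R3: ideal=0.14, coarse=0.45; OR[a + b − a·b] → w = 0.5270
R4: regular=0.30, mild=0.05; OR[a + b − a·b] → w = 0.3350
Rules with consequent 'low': {R2, R4} → strengths 0.0095, 0.3350
Aggregate via t-conorm [a + b − a·b]: 0.3413

0.341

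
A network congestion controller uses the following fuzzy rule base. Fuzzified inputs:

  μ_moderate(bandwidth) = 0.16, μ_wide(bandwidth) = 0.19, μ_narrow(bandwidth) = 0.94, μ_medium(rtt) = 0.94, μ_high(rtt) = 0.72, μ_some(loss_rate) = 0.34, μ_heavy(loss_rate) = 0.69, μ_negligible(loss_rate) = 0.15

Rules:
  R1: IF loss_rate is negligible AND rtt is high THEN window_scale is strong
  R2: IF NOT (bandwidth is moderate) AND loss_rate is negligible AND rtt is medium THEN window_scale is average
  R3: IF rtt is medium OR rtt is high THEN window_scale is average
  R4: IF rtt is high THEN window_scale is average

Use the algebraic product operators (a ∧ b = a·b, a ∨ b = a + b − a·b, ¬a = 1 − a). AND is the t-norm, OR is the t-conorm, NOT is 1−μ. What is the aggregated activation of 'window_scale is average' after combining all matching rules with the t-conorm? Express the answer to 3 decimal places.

R1: negligible=0.15, high=0.72; AND[a·b] → w = 0.1080
R2: ¬moderate=1−0.16=0.84, negligible=0.15, medium=0.94; AND[a·b] → w = 0.1184
R3: medium=0.94, high=0.72; OR[a + b − a·b] → w = 0.9832
R4: high=0.72 → w = 0.7200
Rules with consequent 'average': {R2, R3, R4} → strengths 0.1184, 0.9832, 0.7200
Aggregate via t-conorm [a + b − a·b]: 0.9959

0.996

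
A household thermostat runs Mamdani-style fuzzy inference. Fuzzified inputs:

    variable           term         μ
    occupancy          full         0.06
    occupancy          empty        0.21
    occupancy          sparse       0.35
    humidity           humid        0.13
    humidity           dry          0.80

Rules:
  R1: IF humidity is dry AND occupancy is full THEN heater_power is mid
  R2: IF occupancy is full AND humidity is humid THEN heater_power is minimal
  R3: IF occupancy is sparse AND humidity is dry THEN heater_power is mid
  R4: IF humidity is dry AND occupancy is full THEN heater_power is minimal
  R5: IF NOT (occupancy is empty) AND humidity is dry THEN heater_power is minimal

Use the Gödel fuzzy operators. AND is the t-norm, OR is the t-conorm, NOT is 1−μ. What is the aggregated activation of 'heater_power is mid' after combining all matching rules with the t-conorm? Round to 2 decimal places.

R1: dry=0.80, full=0.06; AND[min(a, b)] → w = 0.06
R2: full=0.06, humid=0.13; AND[min(a, b)] → w = 0.06
R3: sparse=0.35, dry=0.80; AND[min(a, b)] → w = 0.35
R4: dry=0.80, full=0.06; AND[min(a, b)] → w = 0.06
R5: ¬empty=1−0.21=0.79, dry=0.80; AND[min(a, b)] → w = 0.79
Rules with consequent 'mid': {R1, R3} → strengths 0.06, 0.35
Aggregate via t-conorm [max(a, b)]: 0.35

0.35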